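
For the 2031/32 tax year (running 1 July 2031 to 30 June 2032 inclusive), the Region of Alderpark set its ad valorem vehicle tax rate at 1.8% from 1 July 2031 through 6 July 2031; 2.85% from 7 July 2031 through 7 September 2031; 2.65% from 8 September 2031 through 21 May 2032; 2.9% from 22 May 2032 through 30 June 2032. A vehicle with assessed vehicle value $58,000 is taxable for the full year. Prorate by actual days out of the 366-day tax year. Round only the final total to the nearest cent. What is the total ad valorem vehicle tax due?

$1,564.73

1 July – 6 July 2031: 6 days at 1.8% → $58,000 × 1.8% × 6/366 = $17.1148
7 July – 7 September 2031: 63 days at 2.85% → $58,000 × 2.85% × 63/366 = $284.5328
8 September 2031 – 21 May 2032: 257 days at 2.65% → $58,000 × 2.65% × 257/366 = $1,079.2596
22 May – 30 June 2032: 40 days at 2.9% → $58,000 × 2.9% × 40/366 = $183.8251
Total = $1,564.7322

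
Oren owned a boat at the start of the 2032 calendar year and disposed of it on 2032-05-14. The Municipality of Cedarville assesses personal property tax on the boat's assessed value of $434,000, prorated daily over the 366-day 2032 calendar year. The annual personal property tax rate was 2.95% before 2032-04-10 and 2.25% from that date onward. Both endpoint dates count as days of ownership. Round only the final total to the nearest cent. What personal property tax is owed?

$4,431.90

2032-01-01 to 2032-04-09: 100 days at 2.95% → $434,000 × 2.95% × 100/366 = $3,498.0874
2032-04-10 to 2032-05-14: 35 days at 2.25% → $434,000 × 2.25% × 35/366 = $933.8115
Total = $4,431.8989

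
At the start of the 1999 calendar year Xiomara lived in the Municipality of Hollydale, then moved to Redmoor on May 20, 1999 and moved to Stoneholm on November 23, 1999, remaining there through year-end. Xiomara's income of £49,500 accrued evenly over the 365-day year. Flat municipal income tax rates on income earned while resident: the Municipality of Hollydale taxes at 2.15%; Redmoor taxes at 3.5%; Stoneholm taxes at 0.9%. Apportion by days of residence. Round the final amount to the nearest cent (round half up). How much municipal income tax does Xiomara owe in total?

£1,340.50

The Municipality of Hollydale, January 1 – May 19, 1999: 139 days → £49,500 × 2.15% × 139/365 = £405.2897
Redmoor, May 20 – November 22, 1999: 187 days → £49,500 × 3.5% × 187/365 = £887.6096
Stoneholm, November 23 – December 31, 1999: 39 days → £49,500 × 0.9% × 39/365 = £47.6014
Total = £1,340.5007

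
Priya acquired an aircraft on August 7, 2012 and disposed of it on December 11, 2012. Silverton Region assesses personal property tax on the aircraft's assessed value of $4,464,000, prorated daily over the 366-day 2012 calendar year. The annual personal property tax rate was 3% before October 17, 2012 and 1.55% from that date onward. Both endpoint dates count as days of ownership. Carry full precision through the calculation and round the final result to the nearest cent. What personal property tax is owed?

August 7 – October 16, 2012: 71 days at 3% → $4,464,000 × 3% × 71/366 = $25,979.0164
October 17 – December 11, 2012: 56 days at 1.55% → $4,464,000 × 1.55% × 56/366 = $10,586.7541
Total = $36,565.7705

$36,565.77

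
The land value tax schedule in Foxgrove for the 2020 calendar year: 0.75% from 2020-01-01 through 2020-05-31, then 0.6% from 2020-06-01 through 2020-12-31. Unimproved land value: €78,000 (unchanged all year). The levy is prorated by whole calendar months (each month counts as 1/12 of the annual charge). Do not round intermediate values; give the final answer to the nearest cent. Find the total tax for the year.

€516.75

2020-01-01 to 2020-05-31: 5 months at 0.75% → €78,000 × 0.75% × 5/12 = €243.7500
2020-06-01 to 2020-12-31: 7 months at 0.6% → €78,000 × 0.6% × 7/12 = €273.0000
Total = €516.7500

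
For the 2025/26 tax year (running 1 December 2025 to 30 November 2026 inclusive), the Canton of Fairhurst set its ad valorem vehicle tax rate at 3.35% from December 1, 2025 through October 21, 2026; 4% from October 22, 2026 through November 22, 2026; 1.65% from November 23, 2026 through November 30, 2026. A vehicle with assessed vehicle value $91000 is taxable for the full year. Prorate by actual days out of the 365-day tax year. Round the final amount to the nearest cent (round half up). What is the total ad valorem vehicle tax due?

December 1, 2025 – October 21, 2026: 325 days at 3.35% → $91000 × 3.35% × 325/365 = $2714.4178
October 22 – November 22, 2026: 32 days at 4% → $91000 × 4% × 32/365 = $319.1233
November 23 – November 30, 2026: 8 days at 1.65% → $91000 × 1.65% × 8/365 = $32.9096
Total = $3066.4507

$3066.45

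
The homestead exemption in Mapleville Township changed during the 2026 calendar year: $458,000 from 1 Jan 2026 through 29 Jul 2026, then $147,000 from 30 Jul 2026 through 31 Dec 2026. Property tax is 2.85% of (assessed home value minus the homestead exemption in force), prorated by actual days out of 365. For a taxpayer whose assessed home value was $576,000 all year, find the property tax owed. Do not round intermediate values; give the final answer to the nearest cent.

1 Jan – 29 Jul 2026: 210 days, exemption $458,000 → ($576,000 − $458,000) × 2.85% × 210/365 = $1,934.8767
30 Jul – 31 Dec 2026: 155 days, exemption $147,000 → ($576,000 − $147,000) × 2.85% × 155/365 = $5,192.0753
Total = $7,126.9521

$7,126.95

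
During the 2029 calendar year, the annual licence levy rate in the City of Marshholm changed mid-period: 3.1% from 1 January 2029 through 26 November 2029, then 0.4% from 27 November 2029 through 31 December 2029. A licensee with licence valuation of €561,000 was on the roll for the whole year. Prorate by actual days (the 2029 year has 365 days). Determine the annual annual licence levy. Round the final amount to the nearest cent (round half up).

€15,938.55

1 January – 26 November 2029: 330 days at 3.1% → €561,000 × 3.1% × 330/365 = €15,723.3699
27 November – 31 December 2029: 35 days at 0.4% → €561,000 × 0.4% × 35/365 = €215.1781
Total = €15,938.5479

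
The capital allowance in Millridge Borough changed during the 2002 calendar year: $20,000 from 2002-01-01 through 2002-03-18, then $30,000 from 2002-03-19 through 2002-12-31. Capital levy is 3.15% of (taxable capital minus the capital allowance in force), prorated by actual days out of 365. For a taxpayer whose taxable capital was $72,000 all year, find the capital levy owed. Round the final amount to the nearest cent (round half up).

2002-01-01 to 2002-03-18: 77 days, exemption $20,000 → ($72,000 − $20,000) × 3.15% × 77/365 = $345.5507
2002-03-19 to 2002-12-31: 288 days, exemption $30,000 → ($72,000 − $30,000) × 3.15% × 288/365 = $1,043.9014
Total = $1,389.4521

$1,389.45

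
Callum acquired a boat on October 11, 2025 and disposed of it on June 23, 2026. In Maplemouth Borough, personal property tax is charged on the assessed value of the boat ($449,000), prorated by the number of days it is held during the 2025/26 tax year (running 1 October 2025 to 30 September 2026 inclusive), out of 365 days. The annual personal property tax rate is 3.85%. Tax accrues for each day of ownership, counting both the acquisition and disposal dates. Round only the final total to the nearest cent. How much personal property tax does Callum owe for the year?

Days held (October 11, 2025 – June 23, 2026): 256 out of 365
Tax = $449,000 × 3.85% × 256/365 = $12,124.2301

$12,124.23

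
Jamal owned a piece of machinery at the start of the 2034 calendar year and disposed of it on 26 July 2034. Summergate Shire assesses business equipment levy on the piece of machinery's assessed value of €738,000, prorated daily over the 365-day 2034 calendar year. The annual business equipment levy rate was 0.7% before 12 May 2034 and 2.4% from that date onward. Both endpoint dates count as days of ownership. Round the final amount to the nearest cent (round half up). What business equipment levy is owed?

1 January – 11 May 2034: 131 days at 0.7% → €738,000 × 0.7% × 131/365 = €1,854.0986
12 May – 26 July 2034: 76 days at 2.4% → €738,000 × 2.4% × 76/365 = €3,687.9781
Total = €5,542.0767

€5,542.08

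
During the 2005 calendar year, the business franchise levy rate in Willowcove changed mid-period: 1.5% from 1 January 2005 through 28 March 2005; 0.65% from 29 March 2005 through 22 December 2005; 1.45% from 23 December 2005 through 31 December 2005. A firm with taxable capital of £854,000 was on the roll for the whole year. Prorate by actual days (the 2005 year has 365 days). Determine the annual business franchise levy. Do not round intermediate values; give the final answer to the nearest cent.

£7,449.69

1 January – 28 March 2005: 87 days at 1.5% → £854,000 × 1.5% × 87/365 = £3,053.3425
29 March – 22 December 2005: 269 days at 0.65% → £854,000 × 0.65% × 269/365 = £4,091.0110
23 December – 31 December 2005: 9 days at 1.45% → £854,000 × 1.45% × 9/365 = £305.3342
Total = £7,449.6877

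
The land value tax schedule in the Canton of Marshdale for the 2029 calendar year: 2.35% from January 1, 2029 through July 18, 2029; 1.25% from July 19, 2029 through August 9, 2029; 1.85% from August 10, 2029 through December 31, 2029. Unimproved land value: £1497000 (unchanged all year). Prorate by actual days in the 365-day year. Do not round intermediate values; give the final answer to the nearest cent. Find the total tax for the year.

£31233.98

January 1 – July 18, 2029: 199 days at 2.35% → £1497000 × 2.35% × 199/365 = £19180.0562
July 19 – August 9, 2029: 22 days at 1.25% → £1497000 × 1.25% × 22/365 = £1127.8767
August 10 – December 31, 2029: 144 days at 1.85% → £1497000 × 1.85% × 144/365 = £10926.0493
Total = £31233.9822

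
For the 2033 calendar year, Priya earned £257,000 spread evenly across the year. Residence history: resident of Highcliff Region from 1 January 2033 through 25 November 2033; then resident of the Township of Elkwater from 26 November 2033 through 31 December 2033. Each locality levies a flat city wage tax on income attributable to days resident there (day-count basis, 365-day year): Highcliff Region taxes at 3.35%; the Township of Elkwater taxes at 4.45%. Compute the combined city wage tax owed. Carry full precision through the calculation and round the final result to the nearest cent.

£8,888.33

Highcliff Region, 1 January – 25 November 2033: 329 days → £257,000 × 3.35% × 329/365 = £7,760.3438
The Township of Elkwater, 26 November – 31 December 2033: 36 days → £257,000 × 4.45% × 36/365 = £1,127.9836
Total = £8,888.3274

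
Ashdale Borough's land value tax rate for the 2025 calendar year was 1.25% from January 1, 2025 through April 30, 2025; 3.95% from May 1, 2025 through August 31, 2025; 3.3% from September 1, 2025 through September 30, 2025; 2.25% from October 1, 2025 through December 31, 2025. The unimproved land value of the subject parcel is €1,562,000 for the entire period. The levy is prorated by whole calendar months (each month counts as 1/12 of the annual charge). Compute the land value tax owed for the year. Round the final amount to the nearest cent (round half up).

January 1 – April 30, 2025: 4 months at 1.25% → €1,562,000 × 1.25% × 4/12 = €6,508.3333
May 1 – August 31, 2025: 4 months at 3.95% → €1,562,000 × 3.95% × 4/12 = €20,566.3333
September 1 – September 30, 2025: 1 month at 3.3% → €1,562,000 × 3.3% × 1/12 = €4,295.5000
October 1 – December 31, 2025: 3 months at 2.25% → €1,562,000 × 2.25% × 3/12 = €8,786.2500
Total = €40,156.4167

€40,156.42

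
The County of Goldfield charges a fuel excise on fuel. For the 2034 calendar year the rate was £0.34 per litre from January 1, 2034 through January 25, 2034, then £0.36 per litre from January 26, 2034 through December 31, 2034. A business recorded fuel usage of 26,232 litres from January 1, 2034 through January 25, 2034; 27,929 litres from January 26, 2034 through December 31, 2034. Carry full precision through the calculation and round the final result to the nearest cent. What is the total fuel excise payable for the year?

January 1 – January 25, 2034: 26,232 litres at £0.34/litre → £8,918.88
January 26 – December 31, 2034: 27,929 litres at £0.36/litre → £10,054.44

£18,973.32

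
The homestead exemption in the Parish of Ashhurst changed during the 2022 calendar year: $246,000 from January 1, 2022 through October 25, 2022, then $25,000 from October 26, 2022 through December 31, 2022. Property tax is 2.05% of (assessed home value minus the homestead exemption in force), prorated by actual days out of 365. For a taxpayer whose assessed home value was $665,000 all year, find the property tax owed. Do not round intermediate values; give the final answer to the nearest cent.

$9,421.13

January 1 – October 25, 2022: 298 days, exemption $246,000 → ($665,000 − $246,000) × 2.05% × 298/365 = $7,012.7973
October 26 – December 31, 2022: 67 days, exemption $25,000 → ($665,000 − $25,000) × 2.05% × 67/365 = $2,408.3288
Total = $9,421.1260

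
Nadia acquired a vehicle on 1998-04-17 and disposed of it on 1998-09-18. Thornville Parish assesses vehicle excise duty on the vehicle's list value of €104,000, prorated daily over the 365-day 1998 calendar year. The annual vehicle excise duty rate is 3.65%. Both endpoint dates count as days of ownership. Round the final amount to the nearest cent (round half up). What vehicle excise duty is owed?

Days held (1998-04-17 to 1998-09-18): 155 out of 365
Tax = €104,000 × 3.65% × 155/365 = €1,612.0000

€1,612.00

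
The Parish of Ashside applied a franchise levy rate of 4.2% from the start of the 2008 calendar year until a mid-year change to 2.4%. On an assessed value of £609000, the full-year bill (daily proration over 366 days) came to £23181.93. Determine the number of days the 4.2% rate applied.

Let d = days at the first rate; then 366 − d days at the second rate.
£609000 × [4.2%·d + 2.4%·(366−d)] / 366 = £23181.93
Solving gives d = 286, so the new rate took effect on October 13, 2008.

286 days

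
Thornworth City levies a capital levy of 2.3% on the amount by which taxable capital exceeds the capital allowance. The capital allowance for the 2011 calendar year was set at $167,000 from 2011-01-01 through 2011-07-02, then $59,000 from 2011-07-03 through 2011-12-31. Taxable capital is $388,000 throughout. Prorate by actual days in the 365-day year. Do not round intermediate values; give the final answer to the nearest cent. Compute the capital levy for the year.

$6,321.60

2011-01-01 to 2011-07-02: 183 days, exemption $167,000 → ($388,000 − $167,000) × 2.3% × 183/365 = $2,548.4630
2011-07-03 to 2011-12-31: 182 days, exemption $59,000 → ($388,000 − $59,000) × 2.3% × 182/365 = $3,773.1342
Total = $6,321.5973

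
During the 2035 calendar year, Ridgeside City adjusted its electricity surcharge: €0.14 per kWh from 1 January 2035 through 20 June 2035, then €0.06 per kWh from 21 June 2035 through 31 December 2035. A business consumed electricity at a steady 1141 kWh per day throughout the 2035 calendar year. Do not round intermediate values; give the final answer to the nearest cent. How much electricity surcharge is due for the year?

€40,596.78

1 January – 20 June 2035: 171 days × 1141 kWh/day = 195,111 kWh at €0.14/kWh → €27,315.54
21 June – 31 December 2035: 194 days × 1141 kWh/day = 221,354 kWh at €0.06/kWh → €13,281.24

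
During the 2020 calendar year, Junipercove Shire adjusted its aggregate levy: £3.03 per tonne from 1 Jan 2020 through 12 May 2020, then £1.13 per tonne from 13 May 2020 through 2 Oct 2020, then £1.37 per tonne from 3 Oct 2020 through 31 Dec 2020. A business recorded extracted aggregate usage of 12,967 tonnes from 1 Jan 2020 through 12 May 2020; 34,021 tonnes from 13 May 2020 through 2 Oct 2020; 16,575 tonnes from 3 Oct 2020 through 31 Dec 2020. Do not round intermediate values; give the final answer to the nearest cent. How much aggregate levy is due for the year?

£100,441.49

1 Jan – 12 May 2020: 12,967 tonnes at £3.03/tonne → £39,290.01
13 May – 2 Oct 2020: 34,021 tonnes at £1.13/tonne → £38,443.73
3 Oct – 31 Dec 2020: 16,575 tonnes at £1.37/tonne → £22,707.75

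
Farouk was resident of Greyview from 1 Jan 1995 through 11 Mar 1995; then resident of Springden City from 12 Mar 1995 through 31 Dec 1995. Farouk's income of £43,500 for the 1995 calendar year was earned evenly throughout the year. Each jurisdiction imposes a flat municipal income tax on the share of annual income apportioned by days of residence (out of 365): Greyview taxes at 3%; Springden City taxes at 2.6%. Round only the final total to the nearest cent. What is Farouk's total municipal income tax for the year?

Greyview, 1 Jan – 11 Mar 1995: 70 days → £43,500 × 3% × 70/365 = £250.2740
Springden City, 12 Mar – 31 Dec 1995: 295 days → £43,500 × 2.6% × 295/365 = £914.0959
Total = £1,164.3699

£1,164.37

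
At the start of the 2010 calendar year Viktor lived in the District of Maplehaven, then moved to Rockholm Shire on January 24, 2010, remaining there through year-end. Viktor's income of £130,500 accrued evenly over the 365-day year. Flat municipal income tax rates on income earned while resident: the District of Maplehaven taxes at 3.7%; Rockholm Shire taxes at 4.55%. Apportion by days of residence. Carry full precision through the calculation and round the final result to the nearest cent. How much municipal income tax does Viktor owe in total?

The District of Maplehaven, January 1 – January 23, 2010: 23 days → £130,500 × 3.7% × 23/365 = £304.2616
Rockholm Shire, January 24 – December 31, 2010: 342 days → £130,500 × 4.55% × 342/365 = £5,563.5904
Total = £5,867.8521

£5,867.85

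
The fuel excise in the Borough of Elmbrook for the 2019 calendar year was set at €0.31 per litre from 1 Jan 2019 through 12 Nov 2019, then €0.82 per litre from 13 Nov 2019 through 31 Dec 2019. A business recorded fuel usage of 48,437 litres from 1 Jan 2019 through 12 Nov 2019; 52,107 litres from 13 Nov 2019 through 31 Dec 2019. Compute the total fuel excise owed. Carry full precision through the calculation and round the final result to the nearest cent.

€57,743.21

1 Jan – 12 Nov 2019: 48,437 litres at €0.31/litre → €15,015.47
13 Nov – 31 Dec 2019: 52,107 litres at €0.82/litre → €42,727.74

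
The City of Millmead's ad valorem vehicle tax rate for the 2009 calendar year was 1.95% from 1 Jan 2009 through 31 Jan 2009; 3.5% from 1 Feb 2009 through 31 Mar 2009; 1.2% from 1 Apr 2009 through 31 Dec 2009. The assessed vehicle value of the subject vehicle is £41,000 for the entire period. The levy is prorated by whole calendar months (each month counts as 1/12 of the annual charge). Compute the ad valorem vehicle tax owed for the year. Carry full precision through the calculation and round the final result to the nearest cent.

£674.79

1 Jan – 31 Jan 2009: 1 month at 1.95% → £41,000 × 1.95% × 1/12 = £66.6250
1 Feb – 31 Mar 2009: 2 months at 3.5% → £41,000 × 3.5% × 2/12 = £239.1667
1 Apr – 31 Dec 2009: 9 months at 1.2% → £41,000 × 1.2% × 9/12 = £369.0000
Total = £674.7917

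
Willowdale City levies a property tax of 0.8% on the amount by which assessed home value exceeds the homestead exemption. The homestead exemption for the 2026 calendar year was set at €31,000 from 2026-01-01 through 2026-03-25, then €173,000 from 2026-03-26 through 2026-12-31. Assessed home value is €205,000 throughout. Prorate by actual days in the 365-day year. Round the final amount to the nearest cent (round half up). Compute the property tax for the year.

€517.44

2026-01-01 to 2026-03-25: 84 days, exemption €31,000 → (€205,000 − €31,000) × 0.8% × 84/365 = €320.3507
2026-03-26 to 2026-12-31: 281 days, exemption €173,000 → (€205,000 − €173,000) × 0.8% × 281/365 = €197.0849
Total = €517.4356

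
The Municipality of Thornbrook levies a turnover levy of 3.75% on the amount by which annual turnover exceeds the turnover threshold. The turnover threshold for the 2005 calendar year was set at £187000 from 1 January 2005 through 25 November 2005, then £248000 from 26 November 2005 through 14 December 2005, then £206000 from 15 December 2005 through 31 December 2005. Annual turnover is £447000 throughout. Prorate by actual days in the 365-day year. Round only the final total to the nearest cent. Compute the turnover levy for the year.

£9597.74

1 January – 25 November 2005: 329 days, exemption £187000 → (£447000 − £187000) × 3.75% × 329/365 = £8788.3562
26 November – 14 December 2005: 19 days, exemption £248000 → (£447000 − £248000) × 3.75% × 19/365 = £388.4589
15 December – 31 December 2005: 17 days, exemption £206000 → (£447000 − £206000) × 3.75% × 17/365 = £420.9247
Total = £9597.7397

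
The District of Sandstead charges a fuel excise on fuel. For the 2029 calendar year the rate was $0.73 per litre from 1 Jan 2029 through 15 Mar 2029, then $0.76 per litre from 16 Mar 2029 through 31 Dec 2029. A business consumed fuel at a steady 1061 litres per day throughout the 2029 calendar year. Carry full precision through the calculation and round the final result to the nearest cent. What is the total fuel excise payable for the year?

1 Jan – 15 Mar 2029: 74 days × 1061 litres/day = 78,514 litres at $0.73/litre → $57,315.22
16 Mar – 31 Dec 2029: 291 days × 1061 litres/day = 308,751 litres at $0.76/litre → $234,650.76

$291,965.98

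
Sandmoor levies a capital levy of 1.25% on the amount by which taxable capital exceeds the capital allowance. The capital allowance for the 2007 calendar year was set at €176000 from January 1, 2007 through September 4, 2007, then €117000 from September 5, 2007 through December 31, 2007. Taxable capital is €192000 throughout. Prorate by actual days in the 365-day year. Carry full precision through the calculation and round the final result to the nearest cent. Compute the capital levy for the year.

€438.42

January 1 – September 4, 2007: 247 days, exemption €176000 → (€192000 − €176000) × 1.25% × 247/365 = €135.3425
September 5 – December 31, 2007: 118 days, exemption €117000 → (€192000 − €117000) × 1.25% × 118/365 = €303.0822
Total = €438.4247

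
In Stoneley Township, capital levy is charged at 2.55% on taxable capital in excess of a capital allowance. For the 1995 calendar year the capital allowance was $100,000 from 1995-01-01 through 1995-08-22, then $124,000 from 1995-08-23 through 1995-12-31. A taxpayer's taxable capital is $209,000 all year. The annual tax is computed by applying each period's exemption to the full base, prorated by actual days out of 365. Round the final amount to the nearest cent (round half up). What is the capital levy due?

1995-01-01 to 1995-08-22: 234 days, exemption $100,000 → ($209,000 − $100,000) × 2.55% × 234/365 = $1,781.9260
1995-08-23 to 1995-12-31: 131 days, exemption $124,000 → ($209,000 − $124,000) × 2.55% × 131/365 = $777.9247
Total = $2,559.8507

$2,559.85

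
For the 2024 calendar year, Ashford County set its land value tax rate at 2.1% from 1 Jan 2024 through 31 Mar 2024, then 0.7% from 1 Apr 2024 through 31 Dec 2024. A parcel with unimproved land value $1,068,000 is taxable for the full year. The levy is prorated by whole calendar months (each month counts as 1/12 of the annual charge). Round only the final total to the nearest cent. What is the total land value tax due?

$11,214.00

1 Jan – 31 Mar 2024: 3 months at 2.1% → $1,068,000 × 2.1% × 3/12 = $5,607.0000
1 Apr – 31 Dec 2024: 9 months at 0.7% → $1,068,000 × 0.7% × 9/12 = $5,607.0000
Total = $11,214.0000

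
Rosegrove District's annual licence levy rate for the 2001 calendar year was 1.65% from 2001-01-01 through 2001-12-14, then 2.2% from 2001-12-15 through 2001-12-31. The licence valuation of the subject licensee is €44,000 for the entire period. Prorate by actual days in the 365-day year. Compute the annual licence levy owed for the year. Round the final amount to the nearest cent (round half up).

€737.27

2001-01-01 to 2001-12-14: 348 days at 1.65% → €44,000 × 1.65% × 348/365 = €692.1863
2001-12-15 to 2001-12-31: 17 days at 2.2% → €44,000 × 2.2% × 17/365 = €45.0849
Total = €737.2712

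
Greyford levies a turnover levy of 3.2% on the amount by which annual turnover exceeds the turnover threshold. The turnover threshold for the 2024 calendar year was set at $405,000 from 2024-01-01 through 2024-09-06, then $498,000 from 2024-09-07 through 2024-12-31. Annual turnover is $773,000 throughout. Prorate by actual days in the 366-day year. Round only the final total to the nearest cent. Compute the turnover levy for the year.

$10,832.79

2024-01-01 to 2024-09-06: 250 days, exemption $405,000 → ($773,000 − $405,000) × 3.2% × 250/366 = $8,043.7158
2024-09-07 to 2024-12-31: 116 days, exemption $498,000 → ($773,000 − $498,000) × 3.2% × 116/366 = $2,789.0710
Total = $10,832.7869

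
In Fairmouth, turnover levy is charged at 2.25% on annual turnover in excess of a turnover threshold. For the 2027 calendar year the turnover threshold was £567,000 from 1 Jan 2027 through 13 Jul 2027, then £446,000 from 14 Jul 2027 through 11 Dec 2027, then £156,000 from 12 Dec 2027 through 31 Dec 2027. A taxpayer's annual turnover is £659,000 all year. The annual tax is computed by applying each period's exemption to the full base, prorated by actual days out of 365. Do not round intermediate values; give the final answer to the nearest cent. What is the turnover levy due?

1 Jan – 13 Jul 2027: 194 days, exemption £567,000 → (£659,000 − £567,000) × 2.25% × 194/365 = £1,100.2192
14 Jul – 11 Dec 2027: 151 days, exemption £446,000 → (£659,000 − £446,000) × 2.25% × 151/365 = £1,982.6507
12 Dec – 31 Dec 2027: 20 days, exemption £156,000 → (£659,000 − £156,000) × 2.25% × 20/365 = £620.1370
Total = £3,703.0068

£3,703.01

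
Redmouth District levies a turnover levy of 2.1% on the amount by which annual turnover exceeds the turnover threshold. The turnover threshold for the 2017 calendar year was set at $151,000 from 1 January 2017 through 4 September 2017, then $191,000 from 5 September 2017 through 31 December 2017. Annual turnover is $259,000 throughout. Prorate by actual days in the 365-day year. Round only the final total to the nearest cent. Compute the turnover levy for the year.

$1,996.44

1 January – 4 September 2017: 247 days, exemption $151,000 → ($259,000 − $151,000) × 2.1% × 247/365 = $1,534.7836
5 September – 31 December 2017: 118 days, exemption $191,000 → ($259,000 − $191,000) × 2.1% × 118/365 = $461.6548
Total = $1,996.4384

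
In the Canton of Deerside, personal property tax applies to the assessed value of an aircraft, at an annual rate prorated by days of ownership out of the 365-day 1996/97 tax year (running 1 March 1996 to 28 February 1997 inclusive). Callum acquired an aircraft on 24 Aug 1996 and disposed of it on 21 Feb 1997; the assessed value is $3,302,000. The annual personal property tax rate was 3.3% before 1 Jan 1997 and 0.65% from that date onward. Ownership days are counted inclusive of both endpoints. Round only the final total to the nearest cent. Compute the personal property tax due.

24 Aug – 31 Dec 1996: 130 days at 3.3% → $3,302,000 × 3.3% × 130/365 = $38,809.8082
1 Jan – 21 Feb 1997: 52 days at 0.65% → $3,302,000 × 0.65% × 52/365 = $3,057.7425
Total = $41,867.5507

$41,867.55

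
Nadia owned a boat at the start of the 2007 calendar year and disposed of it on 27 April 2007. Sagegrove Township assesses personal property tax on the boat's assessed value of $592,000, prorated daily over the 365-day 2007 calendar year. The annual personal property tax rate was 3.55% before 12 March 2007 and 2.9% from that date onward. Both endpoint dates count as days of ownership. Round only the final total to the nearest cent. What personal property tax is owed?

1 January – 11 March 2007: 70 days at 3.55% → $592,000 × 3.55% × 70/365 = $4,030.4658
12 March – 27 April 2007: 47 days at 2.9% → $592,000 × 2.9% × 47/365 = $2,210.6740
Total = $6,241.1397

$6,241.14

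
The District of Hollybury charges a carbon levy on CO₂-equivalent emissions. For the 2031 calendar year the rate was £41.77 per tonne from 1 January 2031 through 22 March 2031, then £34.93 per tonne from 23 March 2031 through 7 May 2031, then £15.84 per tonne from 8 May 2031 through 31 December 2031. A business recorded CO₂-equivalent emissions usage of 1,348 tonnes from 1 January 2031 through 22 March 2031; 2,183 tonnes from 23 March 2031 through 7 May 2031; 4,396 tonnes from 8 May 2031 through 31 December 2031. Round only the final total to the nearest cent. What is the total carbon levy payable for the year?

1 January – 22 March 2031: 1,348 tonnes at £41.77/tonne → £56,305.96
23 March – 7 May 2031: 2,183 tonnes at £34.93/tonne → £76,252.19
8 May – 31 December 2031: 4,396 tonnes at £15.84/tonne → £69,632.64

£202,190.79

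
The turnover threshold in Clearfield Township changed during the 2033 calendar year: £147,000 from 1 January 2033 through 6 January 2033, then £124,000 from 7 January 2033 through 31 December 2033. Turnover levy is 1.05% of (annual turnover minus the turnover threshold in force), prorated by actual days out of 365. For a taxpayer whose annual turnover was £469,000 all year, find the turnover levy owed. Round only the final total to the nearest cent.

1 January – 6 January 2033: 6 days, exemption £147,000 → (£469,000 − £147,000) × 1.05% × 6/365 = £55.5781
7 January – 31 December 2033: 359 days, exemption £124,000 → (£469,000 − £124,000) × 1.05% × 359/365 = £3,562.9521
Total = £3,618.5301

£3,618.53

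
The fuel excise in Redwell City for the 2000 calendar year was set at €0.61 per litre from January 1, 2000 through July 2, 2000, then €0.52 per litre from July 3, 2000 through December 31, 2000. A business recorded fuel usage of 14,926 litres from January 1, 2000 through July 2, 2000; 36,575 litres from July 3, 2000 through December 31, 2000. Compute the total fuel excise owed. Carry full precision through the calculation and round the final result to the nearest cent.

January 1 – July 2, 2000: 14,926 litres at €0.61/litre → €9,104.86
July 3 – December 31, 2000: 36,575 litres at €0.52/litre → €19,019.00

€28,123.86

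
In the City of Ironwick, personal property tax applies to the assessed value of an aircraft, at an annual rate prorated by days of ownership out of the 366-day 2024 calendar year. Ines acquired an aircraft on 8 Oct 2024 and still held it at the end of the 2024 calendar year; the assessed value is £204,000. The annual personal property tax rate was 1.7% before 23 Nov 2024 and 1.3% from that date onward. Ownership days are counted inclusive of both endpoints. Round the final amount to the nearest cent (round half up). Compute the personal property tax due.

8 Oct – 22 Nov 2024: 46 days at 1.7% → £204,000 × 1.7% × 46/366 = £435.8689
23 Nov – 31 Dec 2024: 39 days at 1.3% → £204,000 × 1.3% × 39/366 = £282.5902
Total = £718.4590

£718.46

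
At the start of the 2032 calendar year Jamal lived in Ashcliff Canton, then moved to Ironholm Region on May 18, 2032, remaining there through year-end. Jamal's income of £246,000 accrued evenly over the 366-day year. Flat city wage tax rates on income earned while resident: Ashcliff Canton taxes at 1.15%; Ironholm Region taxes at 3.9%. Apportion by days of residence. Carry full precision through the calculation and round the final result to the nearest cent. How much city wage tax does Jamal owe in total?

Ashcliff Canton, January 1 – May 17, 2032: 138 days → £246,000 × 1.15% × 138/366 = £1,066.6721
Ironholm Region, May 18 – December 31, 2032: 228 days → £246,000 × 3.9% × 228/366 = £5,976.5902
Total = £7,043.2623

£7,043.26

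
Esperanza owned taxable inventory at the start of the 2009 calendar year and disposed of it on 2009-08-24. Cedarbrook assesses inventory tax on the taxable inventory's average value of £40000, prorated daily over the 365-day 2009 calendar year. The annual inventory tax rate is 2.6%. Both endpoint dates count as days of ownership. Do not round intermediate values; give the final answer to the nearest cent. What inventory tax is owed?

£672.44

Days held (2009-01-01 to 2009-08-24): 236 out of 365
Tax = £40000 × 2.6% × 236/365 = £672.4384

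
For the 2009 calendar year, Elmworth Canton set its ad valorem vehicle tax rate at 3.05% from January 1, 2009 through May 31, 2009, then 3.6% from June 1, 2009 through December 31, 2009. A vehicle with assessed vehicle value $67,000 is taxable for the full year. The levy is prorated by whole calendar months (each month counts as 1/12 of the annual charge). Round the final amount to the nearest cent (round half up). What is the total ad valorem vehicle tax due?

January 1 – May 31, 2009: 5 months at 3.05% → $67,000 × 3.05% × 5/12 = $851.4583
June 1 – December 31, 2009: 7 months at 3.6% → $67,000 × 3.6% × 7/12 = $1,407.0000
Total = $2,258.4583

$2,258.46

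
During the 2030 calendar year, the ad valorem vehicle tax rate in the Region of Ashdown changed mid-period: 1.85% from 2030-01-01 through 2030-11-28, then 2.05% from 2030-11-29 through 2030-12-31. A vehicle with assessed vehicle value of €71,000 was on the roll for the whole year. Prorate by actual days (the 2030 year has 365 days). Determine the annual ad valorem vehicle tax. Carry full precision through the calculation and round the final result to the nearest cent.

2030-01-01 to 2030-11-28: 332 days at 1.85% → €71,000 × 1.85% × 332/365 = €1,194.7452
2030-11-29 to 2030-12-31: 33 days at 2.05% → €71,000 × 2.05% × 33/365 = €131.5932
Total = €1,326.3384

€1,326.34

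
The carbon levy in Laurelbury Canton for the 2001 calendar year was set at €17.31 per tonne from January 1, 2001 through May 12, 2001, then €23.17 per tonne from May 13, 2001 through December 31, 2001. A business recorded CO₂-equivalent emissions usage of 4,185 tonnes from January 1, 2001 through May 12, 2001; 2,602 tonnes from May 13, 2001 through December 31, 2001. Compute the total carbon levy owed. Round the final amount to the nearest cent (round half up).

January 1 – May 12, 2001: 4,185 tonnes at €17.31/tonne → €72,442.35
May 13 – December 31, 2001: 2,602 tonnes at €23.17/tonne → €60,288.34

€132,730.69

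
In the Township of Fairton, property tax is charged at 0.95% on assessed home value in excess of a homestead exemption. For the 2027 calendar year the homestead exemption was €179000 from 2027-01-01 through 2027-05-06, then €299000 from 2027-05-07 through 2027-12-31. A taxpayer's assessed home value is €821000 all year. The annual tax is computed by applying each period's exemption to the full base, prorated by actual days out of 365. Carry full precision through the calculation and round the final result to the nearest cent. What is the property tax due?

€5352.53

2027-01-01 to 2027-05-06: 126 days, exemption €179000 → (€821000 − €179000) × 0.95% × 126/365 = €2105.4082
2027-05-07 to 2027-12-31: 239 days, exemption €299000 → (€821000 − €299000) × 0.95% × 239/365 = €3247.1260
Total = €5352.5342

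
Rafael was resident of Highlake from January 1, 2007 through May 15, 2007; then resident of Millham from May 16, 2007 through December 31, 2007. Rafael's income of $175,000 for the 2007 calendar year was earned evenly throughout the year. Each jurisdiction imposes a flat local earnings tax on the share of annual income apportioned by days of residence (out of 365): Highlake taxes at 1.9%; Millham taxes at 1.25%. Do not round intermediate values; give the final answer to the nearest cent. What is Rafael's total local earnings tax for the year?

Highlake, January 1 – May 15, 2007: 135 days → $175,000 × 1.9% × 135/365 = $1,229.7945
Millham, May 16 – December 31, 2007: 230 days → $175,000 × 1.25% × 230/365 = $1,378.4247
Total = $2,608.2192

$2,608.22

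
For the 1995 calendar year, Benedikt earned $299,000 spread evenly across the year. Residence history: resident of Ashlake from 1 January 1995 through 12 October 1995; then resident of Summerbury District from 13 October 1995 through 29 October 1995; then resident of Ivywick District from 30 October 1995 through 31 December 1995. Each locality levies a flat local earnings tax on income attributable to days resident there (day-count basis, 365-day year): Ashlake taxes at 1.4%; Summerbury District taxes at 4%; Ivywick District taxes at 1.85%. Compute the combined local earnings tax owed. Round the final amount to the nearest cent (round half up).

$4,780.31

Ashlake, 1 January – 12 October 1995: 285 days → $299,000 × 1.4% × 285/365 = $3,268.5205
Summerbury District, 13 October – 29 October 1995: 17 days → $299,000 × 4% × 17/365 = $557.0411
Ivywick District, 30 October – 31 December 1995: 63 days → $299,000 × 1.85% × 63/365 = $954.7521
Total = $4,780.3137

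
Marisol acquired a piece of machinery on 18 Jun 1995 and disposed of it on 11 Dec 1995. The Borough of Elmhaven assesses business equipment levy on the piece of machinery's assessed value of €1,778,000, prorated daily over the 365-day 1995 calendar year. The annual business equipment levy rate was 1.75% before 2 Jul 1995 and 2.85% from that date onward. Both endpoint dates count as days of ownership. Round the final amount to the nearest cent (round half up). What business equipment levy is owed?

18 Jun – 1 Jul 1995: 14 days at 1.75% → €1,778,000 × 1.75% × 14/365 = €1,193.4521
2 Jul – 11 Dec 1995: 163 days at 2.85% → €1,778,000 × 2.85% × 163/365 = €22,629.3123
Total = €23,822.7644

€23,822.76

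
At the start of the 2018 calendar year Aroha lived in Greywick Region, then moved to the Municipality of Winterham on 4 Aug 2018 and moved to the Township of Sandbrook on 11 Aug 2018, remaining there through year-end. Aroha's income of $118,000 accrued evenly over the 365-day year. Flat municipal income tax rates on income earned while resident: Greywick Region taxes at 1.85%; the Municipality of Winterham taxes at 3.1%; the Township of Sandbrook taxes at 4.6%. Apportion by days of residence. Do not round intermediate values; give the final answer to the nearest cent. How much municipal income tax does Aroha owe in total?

$3,482.62

Greywick Region, 1 Jan – 3 Aug 2018: 215 days → $118,000 × 1.85% × 215/365 = $1,285.8767
The Municipality of Winterham, 4 Aug – 10 Aug 2018: 7 days → $118,000 × 3.1% × 7/365 = $70.1534
The Township of Sandbrook, 11 Aug – 31 Dec 2018: 143 days → $118,000 × 4.6% × 143/365 = $2,126.5863
Total = $3,482.6164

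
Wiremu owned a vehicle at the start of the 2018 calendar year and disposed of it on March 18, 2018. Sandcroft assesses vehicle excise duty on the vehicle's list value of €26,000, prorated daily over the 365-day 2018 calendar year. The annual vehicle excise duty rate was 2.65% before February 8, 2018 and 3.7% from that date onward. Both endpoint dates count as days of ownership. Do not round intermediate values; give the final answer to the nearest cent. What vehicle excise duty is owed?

€174.52

January 1 – February 7, 2018: 38 days at 2.65% → €26,000 × 2.65% × 38/365 = €71.7315
February 8 – March 18, 2018: 39 days at 3.7% → €26,000 × 3.7% × 39/365 = €102.7890
Total = €174.5205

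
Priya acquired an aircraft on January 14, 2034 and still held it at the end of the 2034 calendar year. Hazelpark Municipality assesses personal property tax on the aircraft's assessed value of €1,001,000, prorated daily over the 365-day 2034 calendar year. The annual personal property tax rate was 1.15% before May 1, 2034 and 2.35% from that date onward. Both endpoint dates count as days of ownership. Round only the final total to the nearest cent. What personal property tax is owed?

January 14 – April 30, 2034: 107 days at 1.15% → €1,001,000 × 1.15% × 107/365 = €3,374.6041
May 1 – December 31, 2034: 245 days at 2.35% → €1,001,000 × 2.35% × 245/365 = €15,789.7466
Total = €19,164.3507

€19,164.35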